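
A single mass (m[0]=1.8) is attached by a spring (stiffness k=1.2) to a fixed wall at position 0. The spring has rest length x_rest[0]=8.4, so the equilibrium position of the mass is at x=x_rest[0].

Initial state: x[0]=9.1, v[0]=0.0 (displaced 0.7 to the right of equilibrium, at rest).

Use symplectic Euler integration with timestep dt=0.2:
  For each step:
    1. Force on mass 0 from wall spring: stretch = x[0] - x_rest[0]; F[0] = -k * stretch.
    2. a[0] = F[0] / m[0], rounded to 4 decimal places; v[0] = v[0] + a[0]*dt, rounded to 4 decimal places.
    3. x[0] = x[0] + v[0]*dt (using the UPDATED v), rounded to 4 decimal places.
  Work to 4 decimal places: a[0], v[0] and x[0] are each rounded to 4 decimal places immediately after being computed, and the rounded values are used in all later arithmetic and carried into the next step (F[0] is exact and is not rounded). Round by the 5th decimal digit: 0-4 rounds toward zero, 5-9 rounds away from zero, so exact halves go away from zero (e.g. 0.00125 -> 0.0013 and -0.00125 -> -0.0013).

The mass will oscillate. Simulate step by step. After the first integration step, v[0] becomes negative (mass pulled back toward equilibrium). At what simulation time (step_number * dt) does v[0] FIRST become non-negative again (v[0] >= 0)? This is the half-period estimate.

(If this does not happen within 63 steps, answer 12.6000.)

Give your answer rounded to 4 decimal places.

Answer: 4.0000

Derivation:
Step 0: x=[9.1000] v=[0.0000]
Step 1: x=[9.0813] v=[-0.0933]
Step 2: x=[9.0445] v=[-0.1841]
Step 3: x=[8.9905] v=[-0.2700]
Step 4: x=[8.9208] v=[-0.3487]
Step 5: x=[8.8372] v=[-0.4181]
Step 6: x=[8.7419] v=[-0.4764]
Step 7: x=[8.6375] v=[-0.5220]
Step 8: x=[8.5268] v=[-0.5537]
Step 9: x=[8.4127] v=[-0.5706]
Step 10: x=[8.2982] v=[-0.5723]
Step 11: x=[8.1865] v=[-0.5587]
Step 12: x=[8.0805] v=[-0.5302]
Step 13: x=[7.9830] v=[-0.4876]
Step 14: x=[7.8966] v=[-0.4320]
Step 15: x=[7.8236] v=[-0.3649]
Step 16: x=[7.7660] v=[-0.2880]
Step 17: x=[7.7253] v=[-0.2035]
Step 18: x=[7.7026] v=[-0.1135]
Step 19: x=[7.6985] v=[-0.0205]
Step 20: x=[7.7131] v=[0.0730]
First v>=0 after going negative at step 20, time=4.0000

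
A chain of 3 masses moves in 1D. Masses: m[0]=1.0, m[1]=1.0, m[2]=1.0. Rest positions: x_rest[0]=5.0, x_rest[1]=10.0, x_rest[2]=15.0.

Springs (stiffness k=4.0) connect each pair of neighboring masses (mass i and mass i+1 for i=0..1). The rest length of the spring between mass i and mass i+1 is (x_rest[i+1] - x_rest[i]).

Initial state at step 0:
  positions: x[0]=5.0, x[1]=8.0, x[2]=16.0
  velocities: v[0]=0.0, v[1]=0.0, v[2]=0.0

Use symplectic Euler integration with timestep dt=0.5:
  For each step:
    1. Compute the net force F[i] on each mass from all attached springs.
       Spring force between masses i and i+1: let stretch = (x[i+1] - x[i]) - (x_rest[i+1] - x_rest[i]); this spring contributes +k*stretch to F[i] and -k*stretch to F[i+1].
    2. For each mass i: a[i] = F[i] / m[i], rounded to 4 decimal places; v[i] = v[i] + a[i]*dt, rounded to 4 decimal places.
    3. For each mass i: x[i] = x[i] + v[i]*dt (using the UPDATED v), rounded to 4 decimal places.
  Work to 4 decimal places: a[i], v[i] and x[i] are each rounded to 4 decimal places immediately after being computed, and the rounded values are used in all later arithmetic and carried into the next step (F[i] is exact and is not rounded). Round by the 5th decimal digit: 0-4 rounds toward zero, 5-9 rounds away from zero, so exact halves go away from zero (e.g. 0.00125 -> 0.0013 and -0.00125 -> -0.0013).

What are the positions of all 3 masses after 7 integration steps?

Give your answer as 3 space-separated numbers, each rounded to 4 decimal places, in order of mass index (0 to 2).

Answer: 3.0000 13.0000 13.0000

Derivation:
Step 0: x=[5.0000 8.0000 16.0000] v=[0.0000 0.0000 0.0000]
Step 1: x=[3.0000 13.0000 13.0000] v=[-4.0000 10.0000 -6.0000]
Step 2: x=[6.0000 8.0000 15.0000] v=[6.0000 -10.0000 4.0000]
Step 3: x=[6.0000 8.0000 15.0000] v=[0.0000 0.0000 0.0000]
Step 4: x=[3.0000 13.0000 13.0000] v=[-6.0000 10.0000 -4.0000]
Step 5: x=[5.0000 8.0000 16.0000] v=[4.0000 -10.0000 6.0000]
Step 6: x=[5.0000 8.0000 16.0000] v=[0.0000 0.0000 0.0000]
Step 7: x=[3.0000 13.0000 13.0000] v=[-4.0000 10.0000 -6.0000]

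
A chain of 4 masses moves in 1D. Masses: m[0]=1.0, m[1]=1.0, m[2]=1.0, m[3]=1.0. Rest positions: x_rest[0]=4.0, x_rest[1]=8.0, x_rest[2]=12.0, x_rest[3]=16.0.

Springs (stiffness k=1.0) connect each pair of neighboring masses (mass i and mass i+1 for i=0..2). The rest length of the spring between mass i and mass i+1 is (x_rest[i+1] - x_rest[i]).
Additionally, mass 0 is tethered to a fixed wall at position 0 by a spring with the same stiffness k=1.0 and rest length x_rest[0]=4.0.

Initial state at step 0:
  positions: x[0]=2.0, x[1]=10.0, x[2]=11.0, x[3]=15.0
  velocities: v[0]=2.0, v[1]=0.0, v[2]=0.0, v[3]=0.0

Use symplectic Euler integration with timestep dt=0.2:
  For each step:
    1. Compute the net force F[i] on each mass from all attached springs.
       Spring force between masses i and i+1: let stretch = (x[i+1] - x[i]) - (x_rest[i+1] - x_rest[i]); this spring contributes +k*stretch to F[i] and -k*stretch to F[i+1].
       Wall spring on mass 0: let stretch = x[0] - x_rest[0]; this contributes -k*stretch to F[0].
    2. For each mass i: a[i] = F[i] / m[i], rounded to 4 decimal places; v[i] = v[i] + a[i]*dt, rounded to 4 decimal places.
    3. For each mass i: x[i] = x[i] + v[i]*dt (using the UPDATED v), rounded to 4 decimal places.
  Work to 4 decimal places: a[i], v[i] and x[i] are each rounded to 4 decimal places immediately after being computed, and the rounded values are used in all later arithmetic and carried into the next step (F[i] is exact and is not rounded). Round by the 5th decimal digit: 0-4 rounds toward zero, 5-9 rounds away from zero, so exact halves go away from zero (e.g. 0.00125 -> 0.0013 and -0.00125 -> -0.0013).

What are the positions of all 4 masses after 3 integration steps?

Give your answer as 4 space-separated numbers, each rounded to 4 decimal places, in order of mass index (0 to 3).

Answer: 4.3671 8.5604 11.6200 15.0230

Derivation:
Step 0: x=[2.0000 10.0000 11.0000 15.0000] v=[2.0000 0.0000 0.0000 0.0000]
Step 1: x=[2.6400 9.7200 11.1200 15.0000] v=[3.2000 -1.4000 0.6000 0.0000]
Step 2: x=[3.4576 9.2128 11.3392 15.0048] v=[4.0880 -2.5360 1.0960 0.0240]
Step 3: x=[4.3671 8.5604 11.6200 15.0230] v=[4.5475 -3.2618 1.4038 0.0909]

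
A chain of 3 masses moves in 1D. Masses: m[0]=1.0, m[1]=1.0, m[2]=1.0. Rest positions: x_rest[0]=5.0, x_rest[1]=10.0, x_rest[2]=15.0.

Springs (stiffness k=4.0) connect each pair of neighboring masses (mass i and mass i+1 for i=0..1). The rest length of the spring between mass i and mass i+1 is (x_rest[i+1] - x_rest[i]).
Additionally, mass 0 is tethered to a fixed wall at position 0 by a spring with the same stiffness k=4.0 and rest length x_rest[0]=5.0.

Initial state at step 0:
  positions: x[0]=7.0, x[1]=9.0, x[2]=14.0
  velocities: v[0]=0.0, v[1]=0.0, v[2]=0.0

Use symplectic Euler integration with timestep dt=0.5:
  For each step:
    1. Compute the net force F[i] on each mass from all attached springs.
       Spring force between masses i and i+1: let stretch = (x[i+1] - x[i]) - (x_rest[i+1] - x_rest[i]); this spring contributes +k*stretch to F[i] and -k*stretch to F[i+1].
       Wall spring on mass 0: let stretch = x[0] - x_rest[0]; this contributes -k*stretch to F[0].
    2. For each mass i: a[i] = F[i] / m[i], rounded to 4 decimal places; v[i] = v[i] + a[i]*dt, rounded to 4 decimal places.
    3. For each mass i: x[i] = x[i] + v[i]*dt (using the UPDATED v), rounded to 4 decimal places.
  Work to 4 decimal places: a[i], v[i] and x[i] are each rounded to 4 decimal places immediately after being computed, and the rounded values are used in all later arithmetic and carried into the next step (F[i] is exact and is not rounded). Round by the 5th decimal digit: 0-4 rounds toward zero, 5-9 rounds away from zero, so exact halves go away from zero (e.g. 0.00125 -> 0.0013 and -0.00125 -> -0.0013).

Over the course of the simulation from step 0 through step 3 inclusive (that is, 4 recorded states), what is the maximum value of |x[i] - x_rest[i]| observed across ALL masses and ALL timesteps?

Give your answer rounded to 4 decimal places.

Answer: 3.0000

Derivation:
Step 0: x=[7.0000 9.0000 14.0000] v=[0.0000 0.0000 0.0000]
Step 1: x=[2.0000 12.0000 14.0000] v=[-10.0000 6.0000 0.0000]
Step 2: x=[5.0000 7.0000 17.0000] v=[6.0000 -10.0000 6.0000]
Step 3: x=[5.0000 10.0000 15.0000] v=[0.0000 6.0000 -4.0000]
Max displacement = 3.0000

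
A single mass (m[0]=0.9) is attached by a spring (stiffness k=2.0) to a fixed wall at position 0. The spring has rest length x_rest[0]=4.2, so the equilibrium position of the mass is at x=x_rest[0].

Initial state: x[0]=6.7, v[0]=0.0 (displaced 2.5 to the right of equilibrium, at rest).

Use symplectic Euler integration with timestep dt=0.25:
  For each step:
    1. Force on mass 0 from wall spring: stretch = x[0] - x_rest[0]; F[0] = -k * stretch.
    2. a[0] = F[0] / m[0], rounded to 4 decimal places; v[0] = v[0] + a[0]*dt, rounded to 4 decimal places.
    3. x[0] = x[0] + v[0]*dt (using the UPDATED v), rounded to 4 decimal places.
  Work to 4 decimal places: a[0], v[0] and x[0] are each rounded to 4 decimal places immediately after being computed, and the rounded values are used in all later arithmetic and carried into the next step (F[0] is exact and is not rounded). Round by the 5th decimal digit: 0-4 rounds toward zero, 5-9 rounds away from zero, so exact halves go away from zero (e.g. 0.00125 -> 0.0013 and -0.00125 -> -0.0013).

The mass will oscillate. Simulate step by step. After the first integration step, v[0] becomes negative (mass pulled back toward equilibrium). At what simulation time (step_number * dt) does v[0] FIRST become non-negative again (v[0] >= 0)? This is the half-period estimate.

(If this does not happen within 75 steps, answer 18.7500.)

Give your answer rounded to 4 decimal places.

Step 0: x=[6.7000] v=[0.0000]
Step 1: x=[6.3528] v=[-1.3889]
Step 2: x=[5.7066] v=[-2.5849]
Step 3: x=[4.8511] v=[-3.4219]
Step 4: x=[3.9052] v=[-3.7836]
Step 5: x=[3.0003] v=[-3.6198]
Step 6: x=[2.2620] v=[-2.9533]
Step 7: x=[1.7929] v=[-1.8766]
Step 8: x=[1.6581] v=[-0.5393]
Step 9: x=[1.8763] v=[0.8729]
First v>=0 after going negative at step 9, time=2.2500

Answer: 2.2500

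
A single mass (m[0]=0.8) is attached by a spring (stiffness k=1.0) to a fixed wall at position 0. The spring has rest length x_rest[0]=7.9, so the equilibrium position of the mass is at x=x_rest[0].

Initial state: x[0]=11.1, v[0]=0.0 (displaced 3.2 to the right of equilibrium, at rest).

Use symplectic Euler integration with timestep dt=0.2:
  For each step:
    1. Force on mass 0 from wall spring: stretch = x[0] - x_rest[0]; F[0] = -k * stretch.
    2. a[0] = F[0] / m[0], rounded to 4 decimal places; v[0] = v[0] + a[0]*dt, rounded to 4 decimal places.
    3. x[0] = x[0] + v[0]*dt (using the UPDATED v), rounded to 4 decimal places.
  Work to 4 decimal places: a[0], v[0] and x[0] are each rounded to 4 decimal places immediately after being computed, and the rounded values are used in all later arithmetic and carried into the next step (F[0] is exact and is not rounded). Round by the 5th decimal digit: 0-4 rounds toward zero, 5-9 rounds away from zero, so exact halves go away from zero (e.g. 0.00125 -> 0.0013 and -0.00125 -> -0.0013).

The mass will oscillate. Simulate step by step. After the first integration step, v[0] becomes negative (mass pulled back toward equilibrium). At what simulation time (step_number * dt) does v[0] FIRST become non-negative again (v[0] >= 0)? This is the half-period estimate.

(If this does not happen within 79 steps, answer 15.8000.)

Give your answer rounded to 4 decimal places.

Answer: 3.0000

Derivation:
Step 0: x=[11.1000] v=[0.0000]
Step 1: x=[10.9400] v=[-0.8000]
Step 2: x=[10.6280] v=[-1.5600]
Step 3: x=[10.1796] v=[-2.2420]
Step 4: x=[9.6172] v=[-2.8119]
Step 5: x=[8.9690] v=[-3.2412]
Step 6: x=[8.2673] v=[-3.5085]
Step 7: x=[7.5472] v=[-3.6003]
Step 8: x=[6.8448] v=[-3.5121]
Step 9: x=[6.1951] v=[-3.2483]
Step 10: x=[5.6307] v=[-2.8221]
Step 11: x=[5.1797] v=[-2.2548]
Step 12: x=[4.8648] v=[-1.5747]
Step 13: x=[4.7016] v=[-0.8159]
Step 14: x=[4.6983] v=[-0.0163]
Step 15: x=[4.8551] v=[0.7841]
First v>=0 after going negative at step 15, time=3.0000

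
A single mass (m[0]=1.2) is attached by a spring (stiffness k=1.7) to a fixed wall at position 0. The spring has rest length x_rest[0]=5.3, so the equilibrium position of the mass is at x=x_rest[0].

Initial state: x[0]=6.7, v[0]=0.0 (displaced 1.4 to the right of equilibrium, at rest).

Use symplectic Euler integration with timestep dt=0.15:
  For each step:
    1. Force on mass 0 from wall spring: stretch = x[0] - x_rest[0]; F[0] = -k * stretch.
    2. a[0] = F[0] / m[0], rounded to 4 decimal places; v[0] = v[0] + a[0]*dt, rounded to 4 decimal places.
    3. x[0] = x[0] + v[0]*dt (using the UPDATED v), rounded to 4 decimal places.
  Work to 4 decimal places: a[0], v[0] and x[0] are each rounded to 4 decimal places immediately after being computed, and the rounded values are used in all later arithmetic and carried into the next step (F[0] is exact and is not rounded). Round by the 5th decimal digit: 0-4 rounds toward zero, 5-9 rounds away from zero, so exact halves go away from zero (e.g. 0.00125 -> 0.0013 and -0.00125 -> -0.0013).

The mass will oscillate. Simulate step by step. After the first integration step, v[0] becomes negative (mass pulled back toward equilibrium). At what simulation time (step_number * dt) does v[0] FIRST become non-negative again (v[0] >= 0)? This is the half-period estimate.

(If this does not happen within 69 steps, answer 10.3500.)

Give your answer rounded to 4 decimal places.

Answer: 2.7000

Derivation:
Step 0: x=[6.7000] v=[0.0000]
Step 1: x=[6.6554] v=[-0.2975]
Step 2: x=[6.5676] v=[-0.5855]
Step 3: x=[6.4394] v=[-0.8549]
Step 4: x=[6.2749] v=[-1.0970]
Step 5: x=[6.0793] v=[-1.3042]
Step 6: x=[5.8588] v=[-1.4698]
Step 7: x=[5.6205] v=[-1.5885]
Step 8: x=[5.3720] v=[-1.6566]
Step 9: x=[5.1212] v=[-1.6719]
Step 10: x=[4.8761] v=[-1.6339]
Step 11: x=[4.6445] v=[-1.5438]
Step 12: x=[4.4338] v=[-1.4045]
Step 13: x=[4.2507] v=[-1.2204]
Step 14: x=[4.1011] v=[-0.9974]
Step 15: x=[3.9897] v=[-0.7426]
Step 16: x=[3.9201] v=[-0.4642]
Step 17: x=[3.8945] v=[-0.1710]
Step 18: x=[3.9137] v=[0.1277]
First v>=0 after going negative at step 18, time=2.7000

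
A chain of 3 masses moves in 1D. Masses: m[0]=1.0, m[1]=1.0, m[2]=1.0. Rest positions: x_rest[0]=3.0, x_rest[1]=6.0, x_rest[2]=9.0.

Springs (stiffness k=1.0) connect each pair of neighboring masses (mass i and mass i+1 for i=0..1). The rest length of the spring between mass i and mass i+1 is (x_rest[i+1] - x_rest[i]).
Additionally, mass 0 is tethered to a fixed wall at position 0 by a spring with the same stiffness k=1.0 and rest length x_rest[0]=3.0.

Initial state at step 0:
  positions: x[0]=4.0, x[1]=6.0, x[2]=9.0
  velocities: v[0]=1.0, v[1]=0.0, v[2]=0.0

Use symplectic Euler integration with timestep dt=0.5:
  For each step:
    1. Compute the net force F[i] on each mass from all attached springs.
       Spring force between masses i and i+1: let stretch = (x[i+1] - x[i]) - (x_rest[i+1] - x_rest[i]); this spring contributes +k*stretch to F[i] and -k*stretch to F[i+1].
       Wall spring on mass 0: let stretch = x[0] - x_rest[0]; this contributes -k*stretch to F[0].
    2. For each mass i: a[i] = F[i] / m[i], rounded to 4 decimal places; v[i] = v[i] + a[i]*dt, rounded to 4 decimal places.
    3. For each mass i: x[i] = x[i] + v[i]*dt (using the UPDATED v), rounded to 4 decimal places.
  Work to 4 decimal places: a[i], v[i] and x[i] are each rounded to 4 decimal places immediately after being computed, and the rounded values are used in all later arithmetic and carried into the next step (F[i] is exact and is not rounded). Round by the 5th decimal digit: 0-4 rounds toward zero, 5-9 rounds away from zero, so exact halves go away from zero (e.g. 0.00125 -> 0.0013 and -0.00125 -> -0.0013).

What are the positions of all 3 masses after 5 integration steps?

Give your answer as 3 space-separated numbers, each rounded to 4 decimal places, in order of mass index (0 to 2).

Step 0: x=[4.0000 6.0000 9.0000] v=[1.0000 0.0000 0.0000]
Step 1: x=[4.0000 6.2500 9.0000] v=[0.0000 0.5000 0.0000]
Step 2: x=[3.5625 6.6250 9.0625] v=[-0.8750 0.7500 0.1250]
Step 3: x=[3.0000 6.8438 9.2657] v=[-1.1250 0.4375 0.4063]
Step 4: x=[2.6485 6.7071 9.6134] v=[-0.7031 -0.2735 0.6954]
Step 5: x=[2.6495 6.2823 9.9846] v=[0.0020 -0.8497 0.7423]

Answer: 2.6495 6.2823 9.9846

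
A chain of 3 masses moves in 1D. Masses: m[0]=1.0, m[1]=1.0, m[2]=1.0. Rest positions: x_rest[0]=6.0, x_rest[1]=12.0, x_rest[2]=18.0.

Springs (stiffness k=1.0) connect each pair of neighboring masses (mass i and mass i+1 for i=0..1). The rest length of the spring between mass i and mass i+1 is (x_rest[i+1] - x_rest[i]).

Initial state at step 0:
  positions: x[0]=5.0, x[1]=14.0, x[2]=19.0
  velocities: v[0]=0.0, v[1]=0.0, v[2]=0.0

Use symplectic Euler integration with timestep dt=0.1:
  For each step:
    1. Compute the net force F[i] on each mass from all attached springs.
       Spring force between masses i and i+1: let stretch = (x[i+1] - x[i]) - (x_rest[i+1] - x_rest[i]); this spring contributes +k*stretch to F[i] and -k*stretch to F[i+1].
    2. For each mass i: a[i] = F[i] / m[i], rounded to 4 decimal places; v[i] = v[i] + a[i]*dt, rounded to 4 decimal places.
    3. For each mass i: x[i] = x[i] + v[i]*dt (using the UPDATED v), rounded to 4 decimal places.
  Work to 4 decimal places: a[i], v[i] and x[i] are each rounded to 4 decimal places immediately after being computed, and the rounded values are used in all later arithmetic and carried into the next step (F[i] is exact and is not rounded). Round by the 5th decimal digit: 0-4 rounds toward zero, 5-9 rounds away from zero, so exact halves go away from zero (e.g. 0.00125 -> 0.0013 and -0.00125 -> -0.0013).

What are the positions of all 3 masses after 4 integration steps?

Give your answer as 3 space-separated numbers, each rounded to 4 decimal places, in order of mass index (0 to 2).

Step 0: x=[5.0000 14.0000 19.0000] v=[0.0000 0.0000 0.0000]
Step 1: x=[5.0300 13.9600 19.0100] v=[0.3000 -0.4000 0.1000]
Step 2: x=[5.0893 13.8812 19.0295] v=[0.5930 -0.7880 0.1950]
Step 3: x=[5.1765 13.7660 19.0575] v=[0.8722 -1.1524 0.2802]
Step 4: x=[5.2896 13.6178 19.0926] v=[1.1312 -1.4822 0.3511]

Answer: 5.2896 13.6178 19.0926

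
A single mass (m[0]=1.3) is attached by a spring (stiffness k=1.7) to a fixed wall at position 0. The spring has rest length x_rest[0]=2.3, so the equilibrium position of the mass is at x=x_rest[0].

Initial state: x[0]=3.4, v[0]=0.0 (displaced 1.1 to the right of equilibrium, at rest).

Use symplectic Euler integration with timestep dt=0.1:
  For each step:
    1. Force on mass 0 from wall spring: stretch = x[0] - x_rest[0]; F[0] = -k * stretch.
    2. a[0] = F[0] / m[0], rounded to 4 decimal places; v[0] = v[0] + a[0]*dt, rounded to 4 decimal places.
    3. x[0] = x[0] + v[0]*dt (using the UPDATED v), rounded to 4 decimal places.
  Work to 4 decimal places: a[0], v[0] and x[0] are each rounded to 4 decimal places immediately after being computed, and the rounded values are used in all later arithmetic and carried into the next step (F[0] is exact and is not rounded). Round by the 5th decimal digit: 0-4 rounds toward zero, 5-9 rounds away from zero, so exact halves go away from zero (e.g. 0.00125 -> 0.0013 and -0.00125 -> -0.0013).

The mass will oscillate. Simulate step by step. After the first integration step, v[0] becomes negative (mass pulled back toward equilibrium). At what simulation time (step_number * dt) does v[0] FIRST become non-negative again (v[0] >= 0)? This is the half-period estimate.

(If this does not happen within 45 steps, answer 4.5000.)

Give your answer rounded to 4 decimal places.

Answer: 2.8000

Derivation:
Step 0: x=[3.4000] v=[0.0000]
Step 1: x=[3.3856] v=[-0.1439]
Step 2: x=[3.3570] v=[-0.2859]
Step 3: x=[3.3146] v=[-0.4241]
Step 4: x=[3.2589] v=[-0.5568]
Step 5: x=[3.1907] v=[-0.6822]
Step 6: x=[3.1108] v=[-0.7987]
Step 7: x=[3.0203] v=[-0.9047]
Step 8: x=[2.9204] v=[-0.9989]
Step 9: x=[2.8124] v=[-1.0800]
Step 10: x=[2.6977] v=[-1.1470]
Step 11: x=[2.5778] v=[-1.1990]
Step 12: x=[2.4543] v=[-1.2353]
Step 13: x=[2.3288] v=[-1.2555]
Step 14: x=[2.2029] v=[-1.2593]
Step 15: x=[2.0782] v=[-1.2466]
Step 16: x=[1.9564] v=[-1.2176]
Step 17: x=[1.8391] v=[-1.1727]
Step 18: x=[1.7279] v=[-1.1124]
Step 19: x=[1.6241] v=[-1.0376]
Step 20: x=[1.5292] v=[-0.9492]
Step 21: x=[1.4444] v=[-0.8484]
Step 22: x=[1.3708] v=[-0.7365]
Step 23: x=[1.3093] v=[-0.6150]
Step 24: x=[1.2608] v=[-0.4855]
Step 25: x=[1.2258] v=[-0.3496]
Step 26: x=[1.2049] v=[-0.2091]
Step 27: x=[1.1983] v=[-0.0659]
Step 28: x=[1.2061] v=[0.0782]
First v>=0 after going negative at step 28, time=2.8000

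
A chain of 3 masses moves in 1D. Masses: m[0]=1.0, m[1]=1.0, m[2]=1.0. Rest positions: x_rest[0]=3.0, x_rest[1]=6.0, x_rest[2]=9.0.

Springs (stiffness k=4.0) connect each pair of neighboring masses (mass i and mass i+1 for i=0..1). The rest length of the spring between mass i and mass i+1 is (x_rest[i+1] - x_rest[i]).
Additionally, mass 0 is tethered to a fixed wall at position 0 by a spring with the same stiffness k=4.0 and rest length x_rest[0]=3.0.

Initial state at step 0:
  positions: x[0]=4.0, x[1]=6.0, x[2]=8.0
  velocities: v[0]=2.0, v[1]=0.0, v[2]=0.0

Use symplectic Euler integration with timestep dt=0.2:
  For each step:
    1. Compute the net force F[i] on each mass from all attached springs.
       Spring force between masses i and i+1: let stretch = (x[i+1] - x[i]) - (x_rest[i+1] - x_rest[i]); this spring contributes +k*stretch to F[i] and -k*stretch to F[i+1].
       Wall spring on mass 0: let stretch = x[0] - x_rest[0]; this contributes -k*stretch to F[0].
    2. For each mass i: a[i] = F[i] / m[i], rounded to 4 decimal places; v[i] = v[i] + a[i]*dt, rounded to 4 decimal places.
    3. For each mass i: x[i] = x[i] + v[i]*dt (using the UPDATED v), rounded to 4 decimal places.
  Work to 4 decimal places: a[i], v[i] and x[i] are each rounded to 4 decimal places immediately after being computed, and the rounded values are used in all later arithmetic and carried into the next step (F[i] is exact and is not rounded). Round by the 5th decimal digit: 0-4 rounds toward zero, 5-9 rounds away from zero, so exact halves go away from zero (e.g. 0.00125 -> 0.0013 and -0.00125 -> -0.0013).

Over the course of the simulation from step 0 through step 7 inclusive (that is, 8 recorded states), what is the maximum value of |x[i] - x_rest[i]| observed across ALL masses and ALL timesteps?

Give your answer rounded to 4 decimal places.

Answer: 1.1971

Derivation:
Step 0: x=[4.0000 6.0000 8.0000] v=[2.0000 0.0000 0.0000]
Step 1: x=[4.0800 6.0000 8.1600] v=[0.4000 0.0000 0.8000]
Step 2: x=[3.8144 6.0384 8.4544] v=[-1.3280 0.1920 1.4720]
Step 3: x=[3.2943 6.1075 8.8422] v=[-2.6003 0.3456 1.9392]
Step 4: x=[2.6973 6.1641 9.2725] v=[-2.9852 0.2828 2.1514]
Step 5: x=[2.2234 6.1633 9.6854] v=[-2.3696 -0.0039 2.0647]
Step 6: x=[2.0241 6.0957 10.0148] v=[-0.9964 -0.3381 1.6470]
Step 7: x=[2.1524 6.0037 10.1971] v=[0.6416 -0.4601 0.9117]
Max displacement = 1.1971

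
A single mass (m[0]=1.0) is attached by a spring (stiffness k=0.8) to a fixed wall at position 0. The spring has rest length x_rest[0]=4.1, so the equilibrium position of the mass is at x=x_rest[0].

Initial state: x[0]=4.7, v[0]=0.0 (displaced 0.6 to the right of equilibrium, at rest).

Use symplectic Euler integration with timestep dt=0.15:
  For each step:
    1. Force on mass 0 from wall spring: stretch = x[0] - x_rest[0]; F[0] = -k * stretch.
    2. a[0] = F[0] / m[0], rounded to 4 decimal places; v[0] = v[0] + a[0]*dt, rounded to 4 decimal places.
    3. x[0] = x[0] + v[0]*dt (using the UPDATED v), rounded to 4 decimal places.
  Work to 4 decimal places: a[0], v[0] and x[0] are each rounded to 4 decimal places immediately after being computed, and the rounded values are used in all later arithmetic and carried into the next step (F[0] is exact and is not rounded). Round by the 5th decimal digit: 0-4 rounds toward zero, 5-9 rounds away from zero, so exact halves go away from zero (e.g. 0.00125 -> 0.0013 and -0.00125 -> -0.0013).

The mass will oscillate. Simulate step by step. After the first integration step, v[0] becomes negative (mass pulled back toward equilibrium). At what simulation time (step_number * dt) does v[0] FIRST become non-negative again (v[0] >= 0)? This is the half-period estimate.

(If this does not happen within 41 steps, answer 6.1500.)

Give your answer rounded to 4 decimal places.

Answer: 3.6000

Derivation:
Step 0: x=[4.7000] v=[0.0000]
Step 1: x=[4.6892] v=[-0.0720]
Step 2: x=[4.6678] v=[-0.1427]
Step 3: x=[4.6362] v=[-0.2108]
Step 4: x=[4.5949] v=[-0.2752]
Step 5: x=[4.5447] v=[-0.3346]
Step 6: x=[4.4865] v=[-0.3880]
Step 7: x=[4.4213] v=[-0.4344]
Step 8: x=[4.3504] v=[-0.4730]
Step 9: x=[4.2750] v=[-0.5030]
Step 10: x=[4.1964] v=[-0.5240]
Step 11: x=[4.1161] v=[-0.5356]
Step 12: x=[4.0355] v=[-0.5375]
Step 13: x=[3.9560] v=[-0.5298]
Step 14: x=[3.8791] v=[-0.5125]
Step 15: x=[3.8062] v=[-0.4860]
Step 16: x=[3.7386] v=[-0.4508]
Step 17: x=[3.6775] v=[-0.4074]
Step 18: x=[3.6240] v=[-0.3567]
Step 19: x=[3.5791] v=[-0.2996]
Step 20: x=[3.5435] v=[-0.2371]
Step 21: x=[3.5180] v=[-0.1703]
Step 22: x=[3.5029] v=[-0.1005]
Step 23: x=[3.4986] v=[-0.0288]
Step 24: x=[3.5051] v=[0.0434]
First v>=0 after going negative at step 24, time=3.6000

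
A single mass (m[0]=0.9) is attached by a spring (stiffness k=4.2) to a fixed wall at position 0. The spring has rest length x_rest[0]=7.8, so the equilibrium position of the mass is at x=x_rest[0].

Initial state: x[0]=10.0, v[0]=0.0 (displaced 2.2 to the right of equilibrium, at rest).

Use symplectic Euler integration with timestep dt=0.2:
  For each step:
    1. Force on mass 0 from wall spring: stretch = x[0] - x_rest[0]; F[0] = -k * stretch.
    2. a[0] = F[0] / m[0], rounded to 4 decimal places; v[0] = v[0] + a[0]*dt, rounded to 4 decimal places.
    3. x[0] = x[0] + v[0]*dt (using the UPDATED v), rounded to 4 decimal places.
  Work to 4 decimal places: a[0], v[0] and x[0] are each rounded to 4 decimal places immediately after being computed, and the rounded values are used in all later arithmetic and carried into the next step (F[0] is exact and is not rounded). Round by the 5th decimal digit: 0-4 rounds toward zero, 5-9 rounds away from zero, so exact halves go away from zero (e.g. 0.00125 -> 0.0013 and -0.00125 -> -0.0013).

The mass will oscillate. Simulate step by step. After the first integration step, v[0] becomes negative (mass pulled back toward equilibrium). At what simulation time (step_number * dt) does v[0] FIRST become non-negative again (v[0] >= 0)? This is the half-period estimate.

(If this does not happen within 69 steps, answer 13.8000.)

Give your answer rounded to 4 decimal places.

Step 0: x=[10.0000] v=[0.0000]
Step 1: x=[9.5893] v=[-2.0533]
Step 2: x=[8.8446] v=[-3.7233]
Step 3: x=[7.9049] v=[-4.6983]
Step 4: x=[6.9457] v=[-4.7962]
Step 5: x=[6.1459] v=[-3.9989]
Step 6: x=[5.6549] v=[-2.4551]
Step 7: x=[5.5643] v=[-0.4530]
Step 8: x=[5.8910] v=[1.6337]
First v>=0 after going negative at step 8, time=1.6000

Answer: 1.6000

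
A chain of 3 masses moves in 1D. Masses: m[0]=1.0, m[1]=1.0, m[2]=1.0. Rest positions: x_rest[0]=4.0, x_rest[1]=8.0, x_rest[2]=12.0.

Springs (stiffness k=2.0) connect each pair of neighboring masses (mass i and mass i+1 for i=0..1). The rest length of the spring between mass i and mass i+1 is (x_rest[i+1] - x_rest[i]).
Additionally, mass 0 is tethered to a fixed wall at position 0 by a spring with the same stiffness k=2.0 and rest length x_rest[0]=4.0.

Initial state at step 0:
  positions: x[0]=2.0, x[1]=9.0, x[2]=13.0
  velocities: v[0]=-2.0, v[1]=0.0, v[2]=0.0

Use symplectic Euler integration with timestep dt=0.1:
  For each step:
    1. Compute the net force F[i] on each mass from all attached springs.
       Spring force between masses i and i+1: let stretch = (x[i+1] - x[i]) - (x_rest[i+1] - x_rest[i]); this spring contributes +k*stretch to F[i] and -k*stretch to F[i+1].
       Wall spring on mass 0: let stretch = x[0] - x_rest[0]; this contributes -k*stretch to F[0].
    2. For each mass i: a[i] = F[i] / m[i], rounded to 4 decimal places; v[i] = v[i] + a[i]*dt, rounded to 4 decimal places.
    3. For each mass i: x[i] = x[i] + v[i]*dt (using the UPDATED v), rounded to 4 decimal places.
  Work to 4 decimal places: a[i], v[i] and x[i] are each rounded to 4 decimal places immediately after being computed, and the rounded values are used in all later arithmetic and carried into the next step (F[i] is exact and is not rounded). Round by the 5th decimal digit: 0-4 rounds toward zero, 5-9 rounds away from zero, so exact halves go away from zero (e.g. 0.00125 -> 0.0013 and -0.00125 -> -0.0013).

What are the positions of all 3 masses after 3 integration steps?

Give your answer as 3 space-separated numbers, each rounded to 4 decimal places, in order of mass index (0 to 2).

Answer: 2.0059 8.6460 12.9940

Derivation:
Step 0: x=[2.0000 9.0000 13.0000] v=[-2.0000 0.0000 0.0000]
Step 1: x=[1.9000 8.9400 13.0000] v=[-1.0000 -0.6000 0.0000]
Step 2: x=[1.9028 8.8204 12.9988] v=[0.0280 -1.1960 -0.0120]
Step 3: x=[2.0059 8.6460 12.9940] v=[1.0310 -1.7438 -0.0477]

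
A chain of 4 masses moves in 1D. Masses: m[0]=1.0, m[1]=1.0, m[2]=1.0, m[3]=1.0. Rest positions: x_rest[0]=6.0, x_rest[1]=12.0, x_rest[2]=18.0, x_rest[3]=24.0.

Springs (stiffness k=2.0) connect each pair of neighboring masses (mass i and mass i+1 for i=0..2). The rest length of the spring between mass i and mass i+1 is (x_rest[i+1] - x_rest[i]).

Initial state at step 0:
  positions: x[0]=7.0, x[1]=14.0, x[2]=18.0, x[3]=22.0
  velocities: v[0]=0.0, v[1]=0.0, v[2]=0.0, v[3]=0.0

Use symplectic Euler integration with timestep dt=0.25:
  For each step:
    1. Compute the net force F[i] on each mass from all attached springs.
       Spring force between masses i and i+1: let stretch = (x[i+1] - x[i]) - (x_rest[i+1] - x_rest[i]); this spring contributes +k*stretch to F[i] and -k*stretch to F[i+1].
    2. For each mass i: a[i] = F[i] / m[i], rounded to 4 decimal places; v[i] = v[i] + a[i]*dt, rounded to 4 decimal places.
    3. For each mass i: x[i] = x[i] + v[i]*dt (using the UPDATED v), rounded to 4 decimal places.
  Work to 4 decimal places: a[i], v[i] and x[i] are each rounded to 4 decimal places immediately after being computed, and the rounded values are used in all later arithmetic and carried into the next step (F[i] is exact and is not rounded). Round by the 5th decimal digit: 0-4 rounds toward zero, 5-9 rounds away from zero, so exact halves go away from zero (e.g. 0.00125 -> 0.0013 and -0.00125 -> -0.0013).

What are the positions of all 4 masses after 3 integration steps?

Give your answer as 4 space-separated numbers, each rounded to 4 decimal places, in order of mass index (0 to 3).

Answer: 7.4590 12.2598 17.9356 23.3458

Derivation:
Step 0: x=[7.0000 14.0000 18.0000 22.0000] v=[0.0000 0.0000 0.0000 0.0000]
Step 1: x=[7.1250 13.6250 18.0000 22.2500] v=[0.5000 -1.5000 0.0000 1.0000]
Step 2: x=[7.3125 12.9844 17.9844 22.7188] v=[0.7500 -2.5625 -0.0625 1.8750]
Step 3: x=[7.4590 12.2598 17.9356 23.3458] v=[0.5860 -2.8985 -0.1953 2.5078]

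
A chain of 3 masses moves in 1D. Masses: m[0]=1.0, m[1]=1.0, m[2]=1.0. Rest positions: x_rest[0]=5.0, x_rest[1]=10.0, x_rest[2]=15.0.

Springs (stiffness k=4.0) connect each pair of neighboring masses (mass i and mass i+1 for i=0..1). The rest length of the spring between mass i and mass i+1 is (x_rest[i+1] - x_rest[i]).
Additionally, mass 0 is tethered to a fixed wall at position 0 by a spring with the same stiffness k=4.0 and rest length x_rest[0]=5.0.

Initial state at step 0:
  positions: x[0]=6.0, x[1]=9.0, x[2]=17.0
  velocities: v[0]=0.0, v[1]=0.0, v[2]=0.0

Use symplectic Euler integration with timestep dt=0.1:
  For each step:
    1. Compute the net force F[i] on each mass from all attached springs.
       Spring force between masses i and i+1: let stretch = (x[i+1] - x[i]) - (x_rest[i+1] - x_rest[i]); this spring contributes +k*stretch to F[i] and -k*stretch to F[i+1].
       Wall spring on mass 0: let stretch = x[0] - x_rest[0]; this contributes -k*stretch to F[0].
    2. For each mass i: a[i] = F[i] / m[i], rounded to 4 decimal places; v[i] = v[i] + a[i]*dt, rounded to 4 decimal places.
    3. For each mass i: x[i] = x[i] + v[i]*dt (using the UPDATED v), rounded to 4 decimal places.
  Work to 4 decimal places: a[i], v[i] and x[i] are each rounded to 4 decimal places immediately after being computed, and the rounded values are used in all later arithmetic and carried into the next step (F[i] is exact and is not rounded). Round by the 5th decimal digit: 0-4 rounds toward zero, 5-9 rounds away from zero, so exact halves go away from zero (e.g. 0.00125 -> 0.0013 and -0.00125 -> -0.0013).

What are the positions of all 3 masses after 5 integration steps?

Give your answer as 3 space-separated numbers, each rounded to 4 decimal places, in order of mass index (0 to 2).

Answer: 4.7508 11.1917 15.6068

Derivation:
Step 0: x=[6.0000 9.0000 17.0000] v=[0.0000 0.0000 0.0000]
Step 1: x=[5.8800 9.2000 16.8800] v=[-1.2000 2.0000 -1.2000]
Step 2: x=[5.6576 9.5744 16.6528] v=[-2.2240 3.7440 -2.2720]
Step 3: x=[5.3656 10.0753 16.3425] v=[-2.9203 5.0086 -3.1034]
Step 4: x=[5.0473 10.6385 15.9815] v=[-3.1827 5.6316 -3.6103]
Step 5: x=[4.7508 11.1917 15.6068] v=[-2.9651 5.5323 -3.7475]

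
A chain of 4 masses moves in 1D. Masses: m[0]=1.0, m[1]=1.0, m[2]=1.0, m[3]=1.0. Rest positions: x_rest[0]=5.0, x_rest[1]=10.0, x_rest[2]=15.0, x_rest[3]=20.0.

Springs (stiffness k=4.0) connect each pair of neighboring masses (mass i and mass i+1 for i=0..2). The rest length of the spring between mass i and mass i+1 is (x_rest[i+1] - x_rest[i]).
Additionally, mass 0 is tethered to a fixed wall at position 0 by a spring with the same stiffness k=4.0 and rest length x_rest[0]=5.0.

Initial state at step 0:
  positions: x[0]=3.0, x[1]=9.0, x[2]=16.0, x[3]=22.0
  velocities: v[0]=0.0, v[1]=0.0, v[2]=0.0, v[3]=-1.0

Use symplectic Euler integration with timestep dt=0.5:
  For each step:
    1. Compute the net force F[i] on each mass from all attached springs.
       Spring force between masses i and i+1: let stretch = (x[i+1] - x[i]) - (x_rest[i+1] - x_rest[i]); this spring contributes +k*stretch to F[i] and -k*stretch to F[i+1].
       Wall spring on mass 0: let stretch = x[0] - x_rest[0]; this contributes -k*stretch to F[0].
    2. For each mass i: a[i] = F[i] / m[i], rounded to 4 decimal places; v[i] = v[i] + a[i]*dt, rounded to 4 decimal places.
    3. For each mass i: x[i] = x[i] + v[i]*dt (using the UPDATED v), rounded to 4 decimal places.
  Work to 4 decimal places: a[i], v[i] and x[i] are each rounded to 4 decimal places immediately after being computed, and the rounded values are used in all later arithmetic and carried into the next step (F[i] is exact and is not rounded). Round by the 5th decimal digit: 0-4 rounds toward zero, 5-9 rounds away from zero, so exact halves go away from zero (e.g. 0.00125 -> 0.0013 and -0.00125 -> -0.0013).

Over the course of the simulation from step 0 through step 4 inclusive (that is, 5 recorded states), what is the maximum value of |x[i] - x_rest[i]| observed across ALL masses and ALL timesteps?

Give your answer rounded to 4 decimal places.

Step 0: x=[3.0000 9.0000 16.0000 22.0000] v=[0.0000 0.0000 0.0000 -1.0000]
Step 1: x=[6.0000 10.0000 15.0000 20.5000] v=[6.0000 2.0000 -2.0000 -3.0000]
Step 2: x=[7.0000 12.0000 14.5000 18.5000] v=[2.0000 4.0000 -1.0000 -4.0000]
Step 3: x=[6.0000 11.5000 15.5000 17.5000] v=[-2.0000 -1.0000 2.0000 -2.0000]
Step 4: x=[4.5000 9.5000 14.5000 19.5000] v=[-3.0000 -4.0000 -2.0000 4.0000]
Max displacement = 2.5000

Answer: 2.5000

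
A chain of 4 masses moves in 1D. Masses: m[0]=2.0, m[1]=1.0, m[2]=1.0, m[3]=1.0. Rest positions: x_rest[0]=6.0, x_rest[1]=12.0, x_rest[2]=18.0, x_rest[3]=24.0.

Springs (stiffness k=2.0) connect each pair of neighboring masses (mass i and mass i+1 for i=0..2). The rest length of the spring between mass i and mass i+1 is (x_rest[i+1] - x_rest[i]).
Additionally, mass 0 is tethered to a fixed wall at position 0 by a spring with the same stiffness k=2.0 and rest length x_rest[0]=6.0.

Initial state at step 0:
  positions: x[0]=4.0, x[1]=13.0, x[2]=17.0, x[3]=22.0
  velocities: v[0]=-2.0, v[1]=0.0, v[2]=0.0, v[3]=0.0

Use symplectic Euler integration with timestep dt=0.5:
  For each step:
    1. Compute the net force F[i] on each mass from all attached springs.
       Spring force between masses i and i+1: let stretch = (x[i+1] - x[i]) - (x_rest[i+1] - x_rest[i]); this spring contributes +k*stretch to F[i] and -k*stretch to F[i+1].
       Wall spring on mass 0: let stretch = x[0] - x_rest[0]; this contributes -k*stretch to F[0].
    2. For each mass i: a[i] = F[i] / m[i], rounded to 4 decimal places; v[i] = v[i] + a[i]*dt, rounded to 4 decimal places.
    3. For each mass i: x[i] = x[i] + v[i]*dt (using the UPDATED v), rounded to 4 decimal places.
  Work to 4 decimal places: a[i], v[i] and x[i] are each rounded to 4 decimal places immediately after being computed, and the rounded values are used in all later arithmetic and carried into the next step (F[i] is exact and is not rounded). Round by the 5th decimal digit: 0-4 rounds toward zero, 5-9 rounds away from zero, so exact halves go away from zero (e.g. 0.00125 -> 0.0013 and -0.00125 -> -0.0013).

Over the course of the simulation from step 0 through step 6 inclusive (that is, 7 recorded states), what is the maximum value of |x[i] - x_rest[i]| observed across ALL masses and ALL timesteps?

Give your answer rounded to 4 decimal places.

Step 0: x=[4.0000 13.0000 17.0000 22.0000] v=[-2.0000 0.0000 0.0000 0.0000]
Step 1: x=[4.2500 10.5000 17.5000 22.5000] v=[0.5000 -5.0000 1.0000 1.0000]
Step 2: x=[5.0000 8.3750 17.0000 23.5000] v=[1.5000 -4.2500 -1.0000 2.0000]
Step 3: x=[5.3438 8.8750 15.4375 24.2500] v=[0.6875 1.0000 -3.1250 1.5000]
Step 4: x=[5.2344 10.8907 15.0000 23.5938] v=[-0.2188 4.0313 -0.8750 -1.3125]
Step 5: x=[5.2305 12.1329 16.8048 21.6407] v=[-0.0079 2.4843 3.6095 -3.9063]
Step 6: x=[5.6446 12.2598 18.6916 20.2696] v=[0.8281 0.2538 3.7735 -2.7422]
Max displacement = 3.7304

Answer: 3.7304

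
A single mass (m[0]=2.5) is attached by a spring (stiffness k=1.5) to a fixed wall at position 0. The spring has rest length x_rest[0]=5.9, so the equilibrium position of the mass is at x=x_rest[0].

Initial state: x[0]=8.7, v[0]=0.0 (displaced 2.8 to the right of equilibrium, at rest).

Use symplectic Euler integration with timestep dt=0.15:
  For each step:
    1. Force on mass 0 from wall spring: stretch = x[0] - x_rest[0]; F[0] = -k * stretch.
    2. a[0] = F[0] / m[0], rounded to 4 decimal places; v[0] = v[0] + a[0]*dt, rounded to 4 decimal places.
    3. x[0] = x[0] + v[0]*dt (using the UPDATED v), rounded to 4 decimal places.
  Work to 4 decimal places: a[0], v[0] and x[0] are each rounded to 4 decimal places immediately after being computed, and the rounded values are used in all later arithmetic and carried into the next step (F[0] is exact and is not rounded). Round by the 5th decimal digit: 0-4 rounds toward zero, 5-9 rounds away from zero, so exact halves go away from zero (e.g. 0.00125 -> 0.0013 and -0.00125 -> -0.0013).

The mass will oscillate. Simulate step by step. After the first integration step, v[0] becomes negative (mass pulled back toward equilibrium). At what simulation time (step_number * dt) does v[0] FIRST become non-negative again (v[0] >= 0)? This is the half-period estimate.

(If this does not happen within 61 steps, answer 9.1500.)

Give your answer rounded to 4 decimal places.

Answer: 4.2000

Derivation:
Step 0: x=[8.7000] v=[0.0000]
Step 1: x=[8.6622] v=[-0.2520]
Step 2: x=[8.5871] v=[-0.5006]
Step 3: x=[8.4757] v=[-0.7424]
Step 4: x=[8.3296] v=[-0.9742]
Step 5: x=[8.1507] v=[-1.1929]
Step 6: x=[7.9414] v=[-1.3955]
Step 7: x=[7.7045] v=[-1.5792]
Step 8: x=[7.4433] v=[-1.7416]
Step 9: x=[7.1612] v=[-1.8805]
Step 10: x=[6.8621] v=[-1.9940]
Step 11: x=[6.5500] v=[-2.0806]
Step 12: x=[6.2291] v=[-2.1391]
Step 13: x=[5.9038] v=[-2.1687]
Step 14: x=[5.5785] v=[-2.1690]
Step 15: x=[5.2575] v=[-2.1401]
Step 16: x=[4.9452] v=[-2.0823]
Step 17: x=[4.6457] v=[-1.9964]
Step 18: x=[4.3632] v=[-1.8835]
Step 19: x=[4.1014] v=[-1.7452]
Step 20: x=[3.8639] v=[-1.5833]
Step 21: x=[3.6539] v=[-1.4000]
Step 22: x=[3.4742] v=[-1.1978]
Step 23: x=[3.3273] v=[-0.9795]
Step 24: x=[3.2151] v=[-0.7480]
Step 25: x=[3.1391] v=[-0.5064]
Step 26: x=[3.1004] v=[-0.2579]
Step 27: x=[3.0995] v=[-0.0059]
Step 28: x=[3.1364] v=[0.2461]
First v>=0 after going negative at step 28, time=4.2000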